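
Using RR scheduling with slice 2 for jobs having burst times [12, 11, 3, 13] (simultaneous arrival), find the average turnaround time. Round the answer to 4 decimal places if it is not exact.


Time quantum = 2
Execution trace:
  J1 runs 2 units, time = 2
  J2 runs 2 units, time = 4
  J3 runs 2 units, time = 6
  J4 runs 2 units, time = 8
  J1 runs 2 units, time = 10
  J2 runs 2 units, time = 12
  J3 runs 1 units, time = 13
  J4 runs 2 units, time = 15
  J1 runs 2 units, time = 17
  J2 runs 2 units, time = 19
  J4 runs 2 units, time = 21
  J1 runs 2 units, time = 23
  J2 runs 2 units, time = 25
  J4 runs 2 units, time = 27
  J1 runs 2 units, time = 29
  J2 runs 2 units, time = 31
  J4 runs 2 units, time = 33
  J1 runs 2 units, time = 35
  J2 runs 1 units, time = 36
  J4 runs 2 units, time = 38
  J4 runs 1 units, time = 39
Finish times: [35, 36, 13, 39]
Average turnaround = 123/4 = 30.75

30.75


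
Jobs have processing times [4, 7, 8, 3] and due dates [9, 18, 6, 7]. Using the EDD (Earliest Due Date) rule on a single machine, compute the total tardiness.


Sort by due date (EDD order): [(8, 6), (3, 7), (4, 9), (7, 18)]
Compute completion times and tardiness:
  Job 1: p=8, d=6, C=8, tardiness=max(0,8-6)=2
  Job 2: p=3, d=7, C=11, tardiness=max(0,11-7)=4
  Job 3: p=4, d=9, C=15, tardiness=max(0,15-9)=6
  Job 4: p=7, d=18, C=22, tardiness=max(0,22-18)=4
Total tardiness = 16

16


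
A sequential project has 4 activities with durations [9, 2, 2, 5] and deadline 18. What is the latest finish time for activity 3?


LF(activity 3) = deadline - sum of successor durations
Successors: activities 4 through 4 with durations [5]
Sum of successor durations = 5
LF = 18 - 5 = 13

13


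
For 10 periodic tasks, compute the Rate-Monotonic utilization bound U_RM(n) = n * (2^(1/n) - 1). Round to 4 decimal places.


Compute 2^(1/10) = 1.0717734625
Subtract 1: 1.0717734625 - 1 = 0.0717734625
Multiply by n: 10 * 0.0717734625 = 0.7177346250
Round to 4 dp: 0.7177

0.7177


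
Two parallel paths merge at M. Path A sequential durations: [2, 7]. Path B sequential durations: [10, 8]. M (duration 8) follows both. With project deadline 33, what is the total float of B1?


Forward pass: ES(B1) = sum of predecessors on chain B = 0
EF = ES + duration = 0 + 10 = 10
Backward pass: LF(M) = deadline = 33; LS(M) = 33 - 8 = 25
LF(B1) = LS(M) - sum(successors on chain B) = 25 - 8 = 17
LS = LF - duration = 17 - 10 = 7
Total float = LS - ES = 7 - 0 = 7

7


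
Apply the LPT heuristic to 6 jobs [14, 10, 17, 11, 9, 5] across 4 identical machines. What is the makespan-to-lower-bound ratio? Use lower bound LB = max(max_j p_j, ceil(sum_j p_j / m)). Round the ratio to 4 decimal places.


LPT order: [17, 14, 11, 10, 9, 5]
Machine loads after assignment: [17, 14, 16, 19]
LPT makespan = 19
Lower bound = max(max_job, ceil(total/4)) = max(17, 17) = 17
Ratio = 19 / 17 = 1.1176

1.1176


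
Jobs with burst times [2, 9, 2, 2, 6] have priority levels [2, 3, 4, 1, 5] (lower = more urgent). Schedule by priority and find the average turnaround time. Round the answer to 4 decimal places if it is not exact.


Sort by priority (ascending = highest first):
Order: [(1, 2), (2, 2), (3, 9), (4, 2), (5, 6)]
Completion times:
  Priority 1, burst=2, C=2
  Priority 2, burst=2, C=4
  Priority 3, burst=9, C=13
  Priority 4, burst=2, C=15
  Priority 5, burst=6, C=21
Average turnaround = 55/5 = 11.0

11.0


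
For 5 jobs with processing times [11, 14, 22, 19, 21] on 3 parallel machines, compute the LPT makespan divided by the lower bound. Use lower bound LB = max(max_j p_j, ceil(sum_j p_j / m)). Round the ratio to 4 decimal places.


LPT order: [22, 21, 19, 14, 11]
Machine loads after assignment: [22, 32, 33]
LPT makespan = 33
Lower bound = max(max_job, ceil(total/3)) = max(22, 29) = 29
Ratio = 33 / 29 = 1.1379

1.1379


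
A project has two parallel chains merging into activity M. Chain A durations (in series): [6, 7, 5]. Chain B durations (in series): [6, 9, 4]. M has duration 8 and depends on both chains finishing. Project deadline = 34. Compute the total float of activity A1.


Forward pass: ES(A1) = sum of predecessors on chain A = 0
EF = ES + duration = 0 + 6 = 6
Backward pass: LF(M) = deadline = 34; LS(M) = 34 - 8 = 26
LF(A1) = LS(M) - sum(successors on chain A) = 26 - 12 = 14
LS = LF - duration = 14 - 6 = 8
Total float = LS - ES = 8 - 0 = 8

8


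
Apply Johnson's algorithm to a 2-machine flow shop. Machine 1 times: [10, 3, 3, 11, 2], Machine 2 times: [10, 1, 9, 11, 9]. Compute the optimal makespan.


Apply Johnson's rule:
  Group 1 (a <= b): [(5, 2, 9), (3, 3, 9), (1, 10, 10), (4, 11, 11)]
  Group 2 (a > b): [(2, 3, 1)]
Optimal job order: [5, 3, 1, 4, 2]
Schedule:
  Job 5: M1 done at 2, M2 done at 11
  Job 3: M1 done at 5, M2 done at 20
  Job 1: M1 done at 15, M2 done at 30
  Job 4: M1 done at 26, M2 done at 41
  Job 2: M1 done at 29, M2 done at 42
Makespan = 42

42


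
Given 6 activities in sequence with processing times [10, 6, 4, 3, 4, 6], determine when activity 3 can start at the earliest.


Activity 3 starts after activities 1 through 2 complete.
Predecessor durations: [10, 6]
ES = 10 + 6 = 16

16


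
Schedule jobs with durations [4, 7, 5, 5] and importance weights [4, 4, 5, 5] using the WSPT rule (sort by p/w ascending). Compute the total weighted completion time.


Compute p/w ratios and sort ascending (WSPT): [(4, 4), (5, 5), (5, 5), (7, 4)]
Compute weighted completion times:
  Job (p=4,w=4): C=4, w*C=4*4=16
  Job (p=5,w=5): C=9, w*C=5*9=45
  Job (p=5,w=5): C=14, w*C=5*14=70
  Job (p=7,w=4): C=21, w*C=4*21=84
Total weighted completion time = 215

215


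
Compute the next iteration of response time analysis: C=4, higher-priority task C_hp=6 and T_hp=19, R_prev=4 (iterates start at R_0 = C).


R_next = C + ceil(R_prev / T_hp) * C_hp
ceil(4 / 19) = ceil(0.2105) = 1
Interference = 1 * 6 = 6
R_next = 4 + 6 = 10

10


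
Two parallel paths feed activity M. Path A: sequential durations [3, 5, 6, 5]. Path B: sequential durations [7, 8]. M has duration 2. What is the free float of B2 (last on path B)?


ES(B2) = sum of predecessors on chain B = 7
EF(B2) = ES + duration = 7 + 8 = 15
Successor of B2 is M. ES(M) = max(sum(A), sum(B)) = max(19, 15) = 19
Free float = ES(successor) - EF(current) = 19 - 15 = 4

4


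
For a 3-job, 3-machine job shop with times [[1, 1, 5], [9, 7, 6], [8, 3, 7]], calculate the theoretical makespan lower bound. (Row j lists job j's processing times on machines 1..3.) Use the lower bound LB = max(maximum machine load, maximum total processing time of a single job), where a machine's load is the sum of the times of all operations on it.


Machine loads:
  Machine 1: 1 + 9 + 8 = 18
  Machine 2: 1 + 7 + 3 = 11
  Machine 3: 5 + 6 + 7 = 18
Max machine load = 18
Job totals:
  Job 1: 7
  Job 2: 22
  Job 3: 18
Max job total = 22
Lower bound = max(18, 22) = 22

22


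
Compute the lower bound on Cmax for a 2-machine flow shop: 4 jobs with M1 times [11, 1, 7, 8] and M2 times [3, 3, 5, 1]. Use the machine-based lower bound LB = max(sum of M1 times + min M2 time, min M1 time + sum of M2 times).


LB1 = sum(M1 times) + min(M2 times) = 27 + 1 = 28
LB2 = min(M1 times) + sum(M2 times) = 1 + 12 = 13
Lower bound = max(LB1, LB2) = max(28, 13) = 28

28


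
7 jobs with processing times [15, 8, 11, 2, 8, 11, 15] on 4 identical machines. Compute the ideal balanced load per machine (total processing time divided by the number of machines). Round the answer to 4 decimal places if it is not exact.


Total processing time = 15 + 8 + 11 + 2 + 8 + 11 + 15 = 70
Number of machines = 4
Ideal balanced load = 70 / 4 = 17.5

17.5


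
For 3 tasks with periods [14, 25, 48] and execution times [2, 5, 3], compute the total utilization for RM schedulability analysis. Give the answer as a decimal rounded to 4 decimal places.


Compute individual utilizations (exact fractions):
  Task 1: C/T = 2/14 = 1/7 (approx. 0.1429)
  Task 2: C/T = 5/25 = 1/5 (approx. 0.2)
  Task 3: C/T = 3/48 = 1/16 (approx. 0.0625)
Total utilization U = 1/7 + 1/5 + 1/16 = 227/560
Rounded to 4 decimal places: U = 0.4054
RM (Liu & Layland) bound for 3 tasks = 0.779763; compare with U = 227/560 (approx. 0.405357)
U <= bound, so schedulable by RM sufficient condition.

0.4054


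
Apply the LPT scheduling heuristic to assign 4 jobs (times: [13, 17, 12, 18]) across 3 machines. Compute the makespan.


Sort jobs in decreasing order (LPT): [18, 17, 13, 12]
Assign each job to the least loaded machine:
  Machine 1: jobs [18], load = 18
  Machine 2: jobs [17], load = 17
  Machine 3: jobs [13, 12], load = 25
Makespan = max load = 25

25


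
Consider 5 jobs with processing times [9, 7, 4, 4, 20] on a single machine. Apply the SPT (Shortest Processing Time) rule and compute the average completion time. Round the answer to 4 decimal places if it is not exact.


Sort jobs by processing time (SPT order): [4, 4, 7, 9, 20]
Compute completion times sequentially:
  Job 1: processing = 4, completes at 4
  Job 2: processing = 4, completes at 8
  Job 3: processing = 7, completes at 15
  Job 4: processing = 9, completes at 24
  Job 5: processing = 20, completes at 44
Sum of completion times = 95
Average completion time = 95/5 = 19.0

19.0


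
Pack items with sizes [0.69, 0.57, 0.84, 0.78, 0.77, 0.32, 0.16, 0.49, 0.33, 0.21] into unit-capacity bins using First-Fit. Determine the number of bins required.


Place items sequentially using First-Fit:
  Item 0.69 -> new Bin 1
  Item 0.57 -> new Bin 2
  Item 0.84 -> new Bin 3
  Item 0.78 -> new Bin 4
  Item 0.77 -> new Bin 5
  Item 0.32 -> Bin 2 (now 0.89)
  Item 0.16 -> Bin 1 (now 0.85)
  Item 0.49 -> new Bin 6
  Item 0.33 -> Bin 6 (now 0.82)
  Item 0.21 -> Bin 4 (now 0.99)
Total bins used = 6

6


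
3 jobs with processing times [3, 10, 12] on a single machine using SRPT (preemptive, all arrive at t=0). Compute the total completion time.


Since all jobs arrive at t=0, SRPT equals SPT ordering.
SPT order: [3, 10, 12]
Completion times:
  Job 1: p=3, C=3
  Job 2: p=10, C=13
  Job 3: p=12, C=25
Total completion time = 3 + 13 + 25 = 41

41


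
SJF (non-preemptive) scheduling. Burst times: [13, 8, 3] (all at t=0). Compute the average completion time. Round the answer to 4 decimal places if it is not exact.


SJF order (ascending): [3, 8, 13]
Completion times:
  Job 1: burst=3, C=3
  Job 2: burst=8, C=11
  Job 3: burst=13, C=24
Average completion = 38/3 = 12.6667

12.6667


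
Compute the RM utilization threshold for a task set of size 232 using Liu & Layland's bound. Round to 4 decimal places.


Compute 2^(1/232) = 1.0029921710
Subtract 1: 1.0029921710 - 1 = 0.0029921710
Multiply by n: 232 * 0.0029921710 = 0.6941836720
Round to 4 dp: 0.6942

0.6942


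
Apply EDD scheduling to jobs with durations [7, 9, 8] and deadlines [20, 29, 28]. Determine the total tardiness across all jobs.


Sort by due date (EDD order): [(7, 20), (8, 28), (9, 29)]
Compute completion times and tardiness:
  Job 1: p=7, d=20, C=7, tardiness=max(0,7-20)=0
  Job 2: p=8, d=28, C=15, tardiness=max(0,15-28)=0
  Job 3: p=9, d=29, C=24, tardiness=max(0,24-29)=0
Total tardiness = 0

0


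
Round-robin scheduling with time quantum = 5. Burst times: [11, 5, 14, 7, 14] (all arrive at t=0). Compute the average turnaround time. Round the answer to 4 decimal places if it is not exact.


Time quantum = 5
Execution trace:
  J1 runs 5 units, time = 5
  J2 runs 5 units, time = 10
  J3 runs 5 units, time = 15
  J4 runs 5 units, time = 20
  J5 runs 5 units, time = 25
  J1 runs 5 units, time = 30
  J3 runs 5 units, time = 35
  J4 runs 2 units, time = 37
  J5 runs 5 units, time = 42
  J1 runs 1 units, time = 43
  J3 runs 4 units, time = 47
  J5 runs 4 units, time = 51
Finish times: [43, 10, 47, 37, 51]
Average turnaround = 188/5 = 37.6

37.6


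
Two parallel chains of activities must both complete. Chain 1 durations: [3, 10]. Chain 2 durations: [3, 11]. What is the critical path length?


Path A total = 3 + 10 = 13
Path B total = 3 + 11 = 14
Critical path = longest path = max(13, 14) = 14

14


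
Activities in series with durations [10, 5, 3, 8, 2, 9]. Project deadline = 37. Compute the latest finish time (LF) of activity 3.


LF(activity 3) = deadline - sum of successor durations
Successors: activities 4 through 6 with durations [8, 2, 9]
Sum of successor durations = 19
LF = 37 - 19 = 18

18


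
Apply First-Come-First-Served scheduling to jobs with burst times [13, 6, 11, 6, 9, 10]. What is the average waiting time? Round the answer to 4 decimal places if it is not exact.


FCFS order (as given): [13, 6, 11, 6, 9, 10]
Waiting times:
  Job 1: wait = 0
  Job 2: wait = 13
  Job 3: wait = 19
  Job 4: wait = 30
  Job 5: wait = 36
  Job 6: wait = 45
Sum of waiting times = 143
Average waiting time = 143/6 = 23.8333

23.8333


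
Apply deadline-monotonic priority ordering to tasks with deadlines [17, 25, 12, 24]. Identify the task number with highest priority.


Sort tasks by relative deadline (ascending):
  Task 3: deadline = 12
  Task 1: deadline = 17
  Task 4: deadline = 24
  Task 2: deadline = 25
Priority order (highest first): [3, 1, 4, 2]
Highest priority task = 3

3


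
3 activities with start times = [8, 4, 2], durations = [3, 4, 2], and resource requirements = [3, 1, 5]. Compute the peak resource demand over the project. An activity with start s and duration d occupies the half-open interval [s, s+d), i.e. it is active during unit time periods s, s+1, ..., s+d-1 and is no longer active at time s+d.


Each activity i is active on [start_i, start_i + duration_i).
Compute total resource usage per time slot:
  t=0: active resources = [], total = 0
  t=1: active resources = [], total = 0
  t=2: active resources = [5], total = 5
  t=3: active resources = [5], total = 5
  t=4: active resources = [1], total = 1
  t=5: active resources = [1], total = 1
  t=6: active resources = [1], total = 1
  t=7: active resources = [1], total = 1
  t=8: active resources = [3], total = 3
  t=9: active resources = [3], total = 3
  t=10: active resources = [3], total = 3
Peak resource demand = 5

5


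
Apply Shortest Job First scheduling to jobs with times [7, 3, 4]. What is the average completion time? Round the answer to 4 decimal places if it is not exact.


SJF order (ascending): [3, 4, 7]
Completion times:
  Job 1: burst=3, C=3
  Job 2: burst=4, C=7
  Job 3: burst=7, C=14
Average completion = 24/3 = 8.0

8.0


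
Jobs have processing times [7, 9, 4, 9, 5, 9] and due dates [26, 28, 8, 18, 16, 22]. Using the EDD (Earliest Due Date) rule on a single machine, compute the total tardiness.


Sort by due date (EDD order): [(4, 8), (5, 16), (9, 18), (9, 22), (7, 26), (9, 28)]
Compute completion times and tardiness:
  Job 1: p=4, d=8, C=4, tardiness=max(0,4-8)=0
  Job 2: p=5, d=16, C=9, tardiness=max(0,9-16)=0
  Job 3: p=9, d=18, C=18, tardiness=max(0,18-18)=0
  Job 4: p=9, d=22, C=27, tardiness=max(0,27-22)=5
  Job 5: p=7, d=26, C=34, tardiness=max(0,34-26)=8
  Job 6: p=9, d=28, C=43, tardiness=max(0,43-28)=15
Total tardiness = 28

28


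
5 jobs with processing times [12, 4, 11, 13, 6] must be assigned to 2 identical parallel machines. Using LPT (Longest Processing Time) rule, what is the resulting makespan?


Sort jobs in decreasing order (LPT): [13, 12, 11, 6, 4]
Assign each job to the least loaded machine:
  Machine 1: jobs [13, 6, 4], load = 23
  Machine 2: jobs [12, 11], load = 23
Makespan = max load = 23

23


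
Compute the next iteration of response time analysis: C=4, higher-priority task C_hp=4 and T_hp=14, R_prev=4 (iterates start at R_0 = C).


R_next = C + ceil(R_prev / T_hp) * C_hp
ceil(4 / 14) = ceil(0.2857) = 1
Interference = 1 * 4 = 4
R_next = 4 + 4 = 8

8


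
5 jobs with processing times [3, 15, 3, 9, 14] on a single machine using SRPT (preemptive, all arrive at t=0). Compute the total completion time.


Since all jobs arrive at t=0, SRPT equals SPT ordering.
SPT order: [3, 3, 9, 14, 15]
Completion times:
  Job 1: p=3, C=3
  Job 2: p=3, C=6
  Job 3: p=9, C=15
  Job 4: p=14, C=29
  Job 5: p=15, C=44
Total completion time = 3 + 6 + 15 + 29 + 44 = 97

97


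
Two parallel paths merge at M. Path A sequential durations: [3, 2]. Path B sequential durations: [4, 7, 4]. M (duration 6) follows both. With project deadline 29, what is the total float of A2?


Forward pass: ES(A2) = sum of predecessors on chain A = 3
EF = ES + duration = 3 + 2 = 5
Backward pass: LF(M) = deadline = 29; LS(M) = 29 - 6 = 23
LF(A2) = LS(M) - sum(successors on chain A) = 23 - 0 = 23
LS = LF - duration = 23 - 2 = 21
Total float = LS - ES = 21 - 3 = 18

18


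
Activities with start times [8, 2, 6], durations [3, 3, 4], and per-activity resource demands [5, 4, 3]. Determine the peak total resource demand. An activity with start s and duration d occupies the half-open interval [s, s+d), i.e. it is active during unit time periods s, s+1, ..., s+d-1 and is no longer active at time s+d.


Each activity i is active on [start_i, start_i + duration_i).
Compute total resource usage per time slot:
  t=0: active resources = [], total = 0
  t=1: active resources = [], total = 0
  t=2: active resources = [4], total = 4
  t=3: active resources = [4], total = 4
  t=4: active resources = [4], total = 4
  t=5: active resources = [], total = 0
  t=6: active resources = [3], total = 3
  t=7: active resources = [3], total = 3
  t=8: active resources = [5, 3], total = 8
  t=9: active resources = [5, 3], total = 8
  t=10: active resources = [5], total = 5
Peak resource demand = 8

8


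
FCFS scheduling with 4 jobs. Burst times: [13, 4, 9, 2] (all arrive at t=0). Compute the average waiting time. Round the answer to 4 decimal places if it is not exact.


FCFS order (as given): [13, 4, 9, 2]
Waiting times:
  Job 1: wait = 0
  Job 2: wait = 13
  Job 3: wait = 17
  Job 4: wait = 26
Sum of waiting times = 56
Average waiting time = 56/4 = 14.0

14.0


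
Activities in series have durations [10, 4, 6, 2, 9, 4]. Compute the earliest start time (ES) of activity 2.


Activity 2 starts after activities 1 through 1 complete.
Predecessor durations: [10]
ES = 10 = 10

10


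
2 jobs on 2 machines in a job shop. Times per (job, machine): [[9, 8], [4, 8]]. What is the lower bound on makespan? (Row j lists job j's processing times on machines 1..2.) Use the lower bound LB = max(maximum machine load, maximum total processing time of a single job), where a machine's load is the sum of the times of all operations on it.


Machine loads:
  Machine 1: 9 + 4 = 13
  Machine 2: 8 + 8 = 16
Max machine load = 16
Job totals:
  Job 1: 17
  Job 2: 12
Max job total = 17
Lower bound = max(16, 17) = 17

17


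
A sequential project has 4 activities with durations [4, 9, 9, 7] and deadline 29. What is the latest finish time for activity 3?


LF(activity 3) = deadline - sum of successor durations
Successors: activities 4 through 4 with durations [7]
Sum of successor durations = 7
LF = 29 - 7 = 22

22


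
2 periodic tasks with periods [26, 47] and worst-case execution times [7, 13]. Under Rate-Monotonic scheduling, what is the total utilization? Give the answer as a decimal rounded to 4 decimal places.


Compute individual utilizations (exact fractions):
  Task 1: C/T = 7/26 (approx. 0.2692)
  Task 2: C/T = 13/47 (approx. 0.2766)
Total utilization U = 7/26 + 13/47 = 667/1222
Rounded to 4 decimal places: U = 0.5458
RM (Liu & Layland) bound for 2 tasks = 0.828427; compare with U = 667/1222 (approx. 0.545827)
U <= bound, so schedulable by RM sufficient condition.

0.5458


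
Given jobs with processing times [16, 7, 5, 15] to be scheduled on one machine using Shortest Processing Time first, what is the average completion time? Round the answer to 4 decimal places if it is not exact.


Sort jobs by processing time (SPT order): [5, 7, 15, 16]
Compute completion times sequentially:
  Job 1: processing = 5, completes at 5
  Job 2: processing = 7, completes at 12
  Job 3: processing = 15, completes at 27
  Job 4: processing = 16, completes at 43
Sum of completion times = 87
Average completion time = 87/4 = 21.75

21.75


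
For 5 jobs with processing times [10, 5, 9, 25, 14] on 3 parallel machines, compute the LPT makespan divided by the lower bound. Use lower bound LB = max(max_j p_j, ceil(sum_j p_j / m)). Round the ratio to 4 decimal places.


LPT order: [25, 14, 10, 9, 5]
Machine loads after assignment: [25, 19, 19]
LPT makespan = 25
Lower bound = max(max_job, ceil(total/3)) = max(25, 21) = 25
Ratio = 25 / 25 = 1.0

1.0


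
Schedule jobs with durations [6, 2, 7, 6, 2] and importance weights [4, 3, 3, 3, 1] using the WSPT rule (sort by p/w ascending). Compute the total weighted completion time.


Compute p/w ratios and sort ascending (WSPT): [(2, 3), (6, 4), (6, 3), (2, 1), (7, 3)]
Compute weighted completion times:
  Job (p=2,w=3): C=2, w*C=3*2=6
  Job (p=6,w=4): C=8, w*C=4*8=32
  Job (p=6,w=3): C=14, w*C=3*14=42
  Job (p=2,w=1): C=16, w*C=1*16=16
  Job (p=7,w=3): C=23, w*C=3*23=69
Total weighted completion time = 165

165


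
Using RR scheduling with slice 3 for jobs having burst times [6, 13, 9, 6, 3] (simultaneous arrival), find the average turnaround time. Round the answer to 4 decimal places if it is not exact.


Time quantum = 3
Execution trace:
  J1 runs 3 units, time = 3
  J2 runs 3 units, time = 6
  J3 runs 3 units, time = 9
  J4 runs 3 units, time = 12
  J5 runs 3 units, time = 15
  J1 runs 3 units, time = 18
  J2 runs 3 units, time = 21
  J3 runs 3 units, time = 24
  J4 runs 3 units, time = 27
  J2 runs 3 units, time = 30
  J3 runs 3 units, time = 33
  J2 runs 3 units, time = 36
  J2 runs 1 units, time = 37
Finish times: [18, 37, 33, 27, 15]
Average turnaround = 130/5 = 26.0

26.0


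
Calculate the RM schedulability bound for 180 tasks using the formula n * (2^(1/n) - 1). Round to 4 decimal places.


Compute 2^(1/180) = 1.0038582416
Subtract 1: 1.0038582416 - 1 = 0.0038582416
Multiply by n: 180 * 0.0038582416 = 0.6944834880
Round to 4 dp: 0.6945

0.6945


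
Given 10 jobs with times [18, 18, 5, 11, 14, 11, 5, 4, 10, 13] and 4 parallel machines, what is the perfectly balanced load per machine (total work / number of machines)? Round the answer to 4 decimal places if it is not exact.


Total processing time = 18 + 18 + 5 + 11 + 14 + 11 + 5 + 4 + 10 + 13 = 109
Number of machines = 4
Ideal balanced load = 109 / 4 = 27.25

27.25


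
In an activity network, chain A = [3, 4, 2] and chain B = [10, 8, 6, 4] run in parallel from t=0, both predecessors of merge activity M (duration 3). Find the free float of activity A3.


ES(A3) = sum of predecessors on chain A = 7
EF(A3) = ES + duration = 7 + 2 = 9
Successor of A3 is M. ES(M) = max(sum(A), sum(B)) = max(9, 28) = 28
Free float = ES(successor) - EF(current) = 28 - 9 = 19

19


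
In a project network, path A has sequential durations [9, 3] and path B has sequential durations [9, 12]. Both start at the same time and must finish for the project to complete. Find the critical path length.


Path A total = 9 + 3 = 12
Path B total = 9 + 12 = 21
Critical path = longest path = max(12, 21) = 21

21


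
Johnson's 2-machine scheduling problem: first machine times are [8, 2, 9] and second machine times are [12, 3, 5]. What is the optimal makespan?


Apply Johnson's rule:
  Group 1 (a <= b): [(2, 2, 3), (1, 8, 12)]
  Group 2 (a > b): [(3, 9, 5)]
Optimal job order: [2, 1, 3]
Schedule:
  Job 2: M1 done at 2, M2 done at 5
  Job 1: M1 done at 10, M2 done at 22
  Job 3: M1 done at 19, M2 done at 27
Makespan = 27

27


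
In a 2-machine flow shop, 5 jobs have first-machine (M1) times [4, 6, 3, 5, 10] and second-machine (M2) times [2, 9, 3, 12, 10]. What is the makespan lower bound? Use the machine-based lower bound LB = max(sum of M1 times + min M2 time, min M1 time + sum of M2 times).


LB1 = sum(M1 times) + min(M2 times) = 28 + 2 = 30
LB2 = min(M1 times) + sum(M2 times) = 3 + 36 = 39
Lower bound = max(LB1, LB2) = max(30, 39) = 39

39


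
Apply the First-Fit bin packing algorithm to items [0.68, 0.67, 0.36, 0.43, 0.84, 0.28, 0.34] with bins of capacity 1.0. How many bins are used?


Place items sequentially using First-Fit:
  Item 0.68 -> new Bin 1
  Item 0.67 -> new Bin 2
  Item 0.36 -> new Bin 3
  Item 0.43 -> Bin 3 (now 0.79)
  Item 0.84 -> new Bin 4
  Item 0.28 -> Bin 1 (now 0.96)
  Item 0.34 -> new Bin 5
Total bins used = 5

5


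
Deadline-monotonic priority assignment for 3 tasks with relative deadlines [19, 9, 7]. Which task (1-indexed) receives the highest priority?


Sort tasks by relative deadline (ascending):
  Task 3: deadline = 7
  Task 2: deadline = 9
  Task 1: deadline = 19
Priority order (highest first): [3, 2, 1]
Highest priority task = 3

3


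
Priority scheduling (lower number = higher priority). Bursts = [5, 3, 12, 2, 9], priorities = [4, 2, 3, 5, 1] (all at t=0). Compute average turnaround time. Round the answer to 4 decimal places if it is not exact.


Sort by priority (ascending = highest first):
Order: [(1, 9), (2, 3), (3, 12), (4, 5), (5, 2)]
Completion times:
  Priority 1, burst=9, C=9
  Priority 2, burst=3, C=12
  Priority 3, burst=12, C=24
  Priority 4, burst=5, C=29
  Priority 5, burst=2, C=31
Average turnaround = 105/5 = 21.0

21.0


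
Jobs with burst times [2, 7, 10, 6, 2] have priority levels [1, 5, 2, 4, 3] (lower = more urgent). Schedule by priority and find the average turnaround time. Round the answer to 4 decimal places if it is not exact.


Sort by priority (ascending = highest first):
Order: [(1, 2), (2, 10), (3, 2), (4, 6), (5, 7)]
Completion times:
  Priority 1, burst=2, C=2
  Priority 2, burst=10, C=12
  Priority 3, burst=2, C=14
  Priority 4, burst=6, C=20
  Priority 5, burst=7, C=27
Average turnaround = 75/5 = 15.0

15.0


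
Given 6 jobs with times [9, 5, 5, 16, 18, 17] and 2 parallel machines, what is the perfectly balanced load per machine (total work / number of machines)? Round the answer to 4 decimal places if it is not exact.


Total processing time = 9 + 5 + 5 + 16 + 18 + 17 = 70
Number of machines = 2
Ideal balanced load = 70 / 2 = 35.0

35.0


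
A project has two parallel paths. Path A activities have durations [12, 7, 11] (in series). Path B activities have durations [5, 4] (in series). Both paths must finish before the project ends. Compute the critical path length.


Path A total = 12 + 7 + 11 = 30
Path B total = 5 + 4 = 9
Critical path = longest path = max(30, 9) = 30

30


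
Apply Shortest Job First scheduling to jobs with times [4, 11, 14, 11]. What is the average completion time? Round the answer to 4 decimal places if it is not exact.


SJF order (ascending): [4, 11, 11, 14]
Completion times:
  Job 1: burst=4, C=4
  Job 2: burst=11, C=15
  Job 3: burst=11, C=26
  Job 4: burst=14, C=40
Average completion = 85/4 = 21.25

21.25


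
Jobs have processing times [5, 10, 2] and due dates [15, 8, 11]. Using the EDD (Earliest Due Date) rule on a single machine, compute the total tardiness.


Sort by due date (EDD order): [(10, 8), (2, 11), (5, 15)]
Compute completion times and tardiness:
  Job 1: p=10, d=8, C=10, tardiness=max(0,10-8)=2
  Job 2: p=2, d=11, C=12, tardiness=max(0,12-11)=1
  Job 3: p=5, d=15, C=17, tardiness=max(0,17-15)=2
Total tardiness = 5

5


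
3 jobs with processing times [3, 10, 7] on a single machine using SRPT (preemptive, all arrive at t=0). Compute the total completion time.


Since all jobs arrive at t=0, SRPT equals SPT ordering.
SPT order: [3, 7, 10]
Completion times:
  Job 1: p=3, C=3
  Job 2: p=7, C=10
  Job 3: p=10, C=20
Total completion time = 3 + 10 + 20 = 33

33


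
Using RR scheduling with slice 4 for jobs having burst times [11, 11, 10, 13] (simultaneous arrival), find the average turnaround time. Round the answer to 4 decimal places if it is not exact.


Time quantum = 4
Execution trace:
  J1 runs 4 units, time = 4
  J2 runs 4 units, time = 8
  J3 runs 4 units, time = 12
  J4 runs 4 units, time = 16
  J1 runs 4 units, time = 20
  J2 runs 4 units, time = 24
  J3 runs 4 units, time = 28
  J4 runs 4 units, time = 32
  J1 runs 3 units, time = 35
  J2 runs 3 units, time = 38
  J3 runs 2 units, time = 40
  J4 runs 4 units, time = 44
  J4 runs 1 units, time = 45
Finish times: [35, 38, 40, 45]
Average turnaround = 158/4 = 39.5

39.5


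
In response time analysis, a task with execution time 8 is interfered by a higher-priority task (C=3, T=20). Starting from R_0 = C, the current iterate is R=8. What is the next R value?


R_next = C + ceil(R_prev / T_hp) * C_hp
ceil(8 / 20) = ceil(0.4) = 1
Interference = 1 * 3 = 3
R_next = 8 + 3 = 11

11


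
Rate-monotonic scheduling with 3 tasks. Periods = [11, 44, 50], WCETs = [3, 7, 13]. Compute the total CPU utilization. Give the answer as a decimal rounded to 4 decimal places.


Compute individual utilizations (exact fractions):
  Task 1: C/T = 3/11 (approx. 0.2727)
  Task 2: C/T = 7/44 (approx. 0.1591)
  Task 3: C/T = 13/50 (approx. 0.26)
Total utilization U = 3/11 + 7/44 + 13/50 = 761/1100
Rounded to 4 decimal places: U = 0.6918
RM (Liu & Layland) bound for 3 tasks = 0.779763; compare with U = 761/1100 (approx. 0.691818)
U <= bound, so schedulable by RM sufficient condition.

0.6918


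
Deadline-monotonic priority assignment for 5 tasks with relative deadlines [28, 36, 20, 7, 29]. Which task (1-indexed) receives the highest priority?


Sort tasks by relative deadline (ascending):
  Task 4: deadline = 7
  Task 3: deadline = 20
  Task 1: deadline = 28
  Task 5: deadline = 29
  Task 2: deadline = 36
Priority order (highest first): [4, 3, 1, 5, 2]
Highest priority task = 4

4


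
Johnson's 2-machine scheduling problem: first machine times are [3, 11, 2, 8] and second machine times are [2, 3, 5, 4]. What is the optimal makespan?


Apply Johnson's rule:
  Group 1 (a <= b): [(3, 2, 5)]
  Group 2 (a > b): [(4, 8, 4), (2, 11, 3), (1, 3, 2)]
Optimal job order: [3, 4, 2, 1]
Schedule:
  Job 3: M1 done at 2, M2 done at 7
  Job 4: M1 done at 10, M2 done at 14
  Job 2: M1 done at 21, M2 done at 24
  Job 1: M1 done at 24, M2 done at 26
Makespan = 26

26


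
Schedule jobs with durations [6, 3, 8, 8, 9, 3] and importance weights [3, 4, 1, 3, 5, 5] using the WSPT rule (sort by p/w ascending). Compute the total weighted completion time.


Compute p/w ratios and sort ascending (WSPT): [(3, 5), (3, 4), (9, 5), (6, 3), (8, 3), (8, 1)]
Compute weighted completion times:
  Job (p=3,w=5): C=3, w*C=5*3=15
  Job (p=3,w=4): C=6, w*C=4*6=24
  Job (p=9,w=5): C=15, w*C=5*15=75
  Job (p=6,w=3): C=21, w*C=3*21=63
  Job (p=8,w=3): C=29, w*C=3*29=87
  Job (p=8,w=1): C=37, w*C=1*37=37
Total weighted completion time = 301

301


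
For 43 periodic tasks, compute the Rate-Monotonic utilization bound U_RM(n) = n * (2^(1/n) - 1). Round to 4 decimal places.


Compute 2^(1/43) = 1.0162503252
Subtract 1: 1.0162503252 - 1 = 0.0162503252
Multiply by n: 43 * 0.0162503252 = 0.6987639836
Round to 4 dp: 0.6988

0.6988


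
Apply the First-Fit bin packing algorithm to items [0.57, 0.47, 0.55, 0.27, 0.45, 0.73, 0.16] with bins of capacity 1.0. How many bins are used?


Place items sequentially using First-Fit:
  Item 0.57 -> new Bin 1
  Item 0.47 -> new Bin 2
  Item 0.55 -> new Bin 3
  Item 0.27 -> Bin 1 (now 0.84)
  Item 0.45 -> Bin 2 (now 0.92)
  Item 0.73 -> new Bin 4
  Item 0.16 -> Bin 1 (now 1.0)
Total bins used = 4

4


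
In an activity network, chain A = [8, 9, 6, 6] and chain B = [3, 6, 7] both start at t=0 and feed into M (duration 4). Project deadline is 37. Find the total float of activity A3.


Forward pass: ES(A3) = sum of predecessors on chain A = 17
EF = ES + duration = 17 + 6 = 23
Backward pass: LF(M) = deadline = 37; LS(M) = 37 - 4 = 33
LF(A3) = LS(M) - sum(successors on chain A) = 33 - 6 = 27
LS = LF - duration = 27 - 6 = 21
Total float = LS - ES = 21 - 17 = 4

4


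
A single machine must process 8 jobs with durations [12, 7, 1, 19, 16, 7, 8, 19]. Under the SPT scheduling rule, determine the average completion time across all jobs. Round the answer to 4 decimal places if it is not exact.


Sort jobs by processing time (SPT order): [1, 7, 7, 8, 12, 16, 19, 19]
Compute completion times sequentially:
  Job 1: processing = 1, completes at 1
  Job 2: processing = 7, completes at 8
  Job 3: processing = 7, completes at 15
  Job 4: processing = 8, completes at 23
  Job 5: processing = 12, completes at 35
  Job 6: processing = 16, completes at 51
  Job 7: processing = 19, completes at 70
  Job 8: processing = 19, completes at 89
Sum of completion times = 292
Average completion time = 292/8 = 36.5

36.5


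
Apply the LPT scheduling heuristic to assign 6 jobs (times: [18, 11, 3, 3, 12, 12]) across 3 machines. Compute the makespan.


Sort jobs in decreasing order (LPT): [18, 12, 12, 11, 3, 3]
Assign each job to the least loaded machine:
  Machine 1: jobs [18], load = 18
  Machine 2: jobs [12, 11], load = 23
  Machine 3: jobs [12, 3, 3], load = 18
Makespan = max load = 23

23


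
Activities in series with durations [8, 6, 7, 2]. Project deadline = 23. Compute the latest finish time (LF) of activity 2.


LF(activity 2) = deadline - sum of successor durations
Successors: activities 3 through 4 with durations [7, 2]
Sum of successor durations = 9
LF = 23 - 9 = 14

14


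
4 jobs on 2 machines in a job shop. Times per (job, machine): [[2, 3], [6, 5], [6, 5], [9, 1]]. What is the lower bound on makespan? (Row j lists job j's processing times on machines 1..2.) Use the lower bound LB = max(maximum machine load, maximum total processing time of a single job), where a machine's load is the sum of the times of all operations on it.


Machine loads:
  Machine 1: 2 + 6 + 6 + 9 = 23
  Machine 2: 3 + 5 + 5 + 1 = 14
Max machine load = 23
Job totals:
  Job 1: 5
  Job 2: 11
  Job 3: 11
  Job 4: 10
Max job total = 11
Lower bound = max(23, 11) = 23

23


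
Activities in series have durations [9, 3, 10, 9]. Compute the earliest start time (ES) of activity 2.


Activity 2 starts after activities 1 through 1 complete.
Predecessor durations: [9]
ES = 9 = 9

9


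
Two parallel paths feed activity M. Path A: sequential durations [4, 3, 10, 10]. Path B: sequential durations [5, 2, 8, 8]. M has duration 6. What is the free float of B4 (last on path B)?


ES(B4) = sum of predecessors on chain B = 15
EF(B4) = ES + duration = 15 + 8 = 23
Successor of B4 is M. ES(M) = max(sum(A), sum(B)) = max(27, 23) = 27
Free float = ES(successor) - EF(current) = 27 - 23 = 4

4


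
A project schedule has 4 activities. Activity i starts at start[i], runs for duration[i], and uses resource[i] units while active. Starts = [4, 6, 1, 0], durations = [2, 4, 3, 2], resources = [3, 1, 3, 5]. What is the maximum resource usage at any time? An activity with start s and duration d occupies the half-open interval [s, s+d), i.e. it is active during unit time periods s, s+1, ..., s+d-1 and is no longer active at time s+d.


Each activity i is active on [start_i, start_i + duration_i).
Compute total resource usage per time slot:
  t=0: active resources = [5], total = 5
  t=1: active resources = [3, 5], total = 8
  t=2: active resources = [3], total = 3
  t=3: active resources = [3], total = 3
  t=4: active resources = [3], total = 3
  t=5: active resources = [3], total = 3
  t=6: active resources = [1], total = 1
  t=7: active resources = [1], total = 1
  t=8: active resources = [1], total = 1
  t=9: active resources = [1], total = 1
Peak resource demand = 8

8


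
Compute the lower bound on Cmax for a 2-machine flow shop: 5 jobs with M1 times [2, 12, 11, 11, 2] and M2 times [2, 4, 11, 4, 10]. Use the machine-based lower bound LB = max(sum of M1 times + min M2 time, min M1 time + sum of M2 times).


LB1 = sum(M1 times) + min(M2 times) = 38 + 2 = 40
LB2 = min(M1 times) + sum(M2 times) = 2 + 31 = 33
Lower bound = max(LB1, LB2) = max(40, 33) = 40

40


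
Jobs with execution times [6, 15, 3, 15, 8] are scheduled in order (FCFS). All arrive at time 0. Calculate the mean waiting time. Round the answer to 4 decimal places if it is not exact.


FCFS order (as given): [6, 15, 3, 15, 8]
Waiting times:
  Job 1: wait = 0
  Job 2: wait = 6
  Job 3: wait = 21
  Job 4: wait = 24
  Job 5: wait = 39
Sum of waiting times = 90
Average waiting time = 90/5 = 18.0

18.0


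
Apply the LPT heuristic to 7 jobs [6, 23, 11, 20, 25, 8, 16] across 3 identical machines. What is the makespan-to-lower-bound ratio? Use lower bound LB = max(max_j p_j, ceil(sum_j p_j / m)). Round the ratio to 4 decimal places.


LPT order: [25, 23, 20, 16, 11, 8, 6]
Machine loads after assignment: [39, 34, 36]
LPT makespan = 39
Lower bound = max(max_job, ceil(total/3)) = max(25, 37) = 37
Ratio = 39 / 37 = 1.0541

1.0541


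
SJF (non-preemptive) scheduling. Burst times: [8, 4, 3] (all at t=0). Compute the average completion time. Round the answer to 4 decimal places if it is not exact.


SJF order (ascending): [3, 4, 8]
Completion times:
  Job 1: burst=3, C=3
  Job 2: burst=4, C=7
  Job 3: burst=8, C=15
Average completion = 25/3 = 8.3333

8.3333


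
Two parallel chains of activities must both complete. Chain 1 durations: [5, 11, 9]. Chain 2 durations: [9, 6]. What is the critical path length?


Path A total = 5 + 11 + 9 = 25
Path B total = 9 + 6 = 15
Critical path = longest path = max(25, 15) = 25

25


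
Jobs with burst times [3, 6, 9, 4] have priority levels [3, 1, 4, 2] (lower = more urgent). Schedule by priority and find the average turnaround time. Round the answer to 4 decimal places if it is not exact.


Sort by priority (ascending = highest first):
Order: [(1, 6), (2, 4), (3, 3), (4, 9)]
Completion times:
  Priority 1, burst=6, C=6
  Priority 2, burst=4, C=10
  Priority 3, burst=3, C=13
  Priority 4, burst=9, C=22
Average turnaround = 51/4 = 12.75

12.75


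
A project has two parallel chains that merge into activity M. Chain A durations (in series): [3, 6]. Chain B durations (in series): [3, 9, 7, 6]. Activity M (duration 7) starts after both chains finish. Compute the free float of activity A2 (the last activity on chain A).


ES(A2) = sum of predecessors on chain A = 3
EF(A2) = ES + duration = 3 + 6 = 9
Successor of A2 is M. ES(M) = max(sum(A), sum(B)) = max(9, 25) = 25
Free float = ES(successor) - EF(current) = 25 - 9 = 16

16


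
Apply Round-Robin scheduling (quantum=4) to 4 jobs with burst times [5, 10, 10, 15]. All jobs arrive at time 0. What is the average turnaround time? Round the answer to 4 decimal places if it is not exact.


Time quantum = 4
Execution trace:
  J1 runs 4 units, time = 4
  J2 runs 4 units, time = 8
  J3 runs 4 units, time = 12
  J4 runs 4 units, time = 16
  J1 runs 1 units, time = 17
  J2 runs 4 units, time = 21
  J3 runs 4 units, time = 25
  J4 runs 4 units, time = 29
  J2 runs 2 units, time = 31
  J3 runs 2 units, time = 33
  J4 runs 4 units, time = 37
  J4 runs 3 units, time = 40
Finish times: [17, 31, 33, 40]
Average turnaround = 121/4 = 30.25

30.25


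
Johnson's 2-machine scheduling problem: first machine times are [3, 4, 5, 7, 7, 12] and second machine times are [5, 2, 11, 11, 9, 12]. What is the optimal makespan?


Apply Johnson's rule:
  Group 1 (a <= b): [(1, 3, 5), (3, 5, 11), (4, 7, 11), (5, 7, 9), (6, 12, 12)]
  Group 2 (a > b): [(2, 4, 2)]
Optimal job order: [1, 3, 4, 5, 6, 2]
Schedule:
  Job 1: M1 done at 3, M2 done at 8
  Job 3: M1 done at 8, M2 done at 19
  Job 4: M1 done at 15, M2 done at 30
  Job 5: M1 done at 22, M2 done at 39
  Job 6: M1 done at 34, M2 done at 51
  Job 2: M1 done at 38, M2 done at 53
Makespan = 53

53


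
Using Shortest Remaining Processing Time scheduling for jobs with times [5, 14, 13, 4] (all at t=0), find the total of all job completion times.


Since all jobs arrive at t=0, SRPT equals SPT ordering.
SPT order: [4, 5, 13, 14]
Completion times:
  Job 1: p=4, C=4
  Job 2: p=5, C=9
  Job 3: p=13, C=22
  Job 4: p=14, C=36
Total completion time = 4 + 9 + 22 + 36 = 71

71


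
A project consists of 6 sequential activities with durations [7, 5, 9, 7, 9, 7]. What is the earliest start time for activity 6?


Activity 6 starts after activities 1 through 5 complete.
Predecessor durations: [7, 5, 9, 7, 9]
ES = 7 + 5 + 9 + 7 + 9 = 37

37
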